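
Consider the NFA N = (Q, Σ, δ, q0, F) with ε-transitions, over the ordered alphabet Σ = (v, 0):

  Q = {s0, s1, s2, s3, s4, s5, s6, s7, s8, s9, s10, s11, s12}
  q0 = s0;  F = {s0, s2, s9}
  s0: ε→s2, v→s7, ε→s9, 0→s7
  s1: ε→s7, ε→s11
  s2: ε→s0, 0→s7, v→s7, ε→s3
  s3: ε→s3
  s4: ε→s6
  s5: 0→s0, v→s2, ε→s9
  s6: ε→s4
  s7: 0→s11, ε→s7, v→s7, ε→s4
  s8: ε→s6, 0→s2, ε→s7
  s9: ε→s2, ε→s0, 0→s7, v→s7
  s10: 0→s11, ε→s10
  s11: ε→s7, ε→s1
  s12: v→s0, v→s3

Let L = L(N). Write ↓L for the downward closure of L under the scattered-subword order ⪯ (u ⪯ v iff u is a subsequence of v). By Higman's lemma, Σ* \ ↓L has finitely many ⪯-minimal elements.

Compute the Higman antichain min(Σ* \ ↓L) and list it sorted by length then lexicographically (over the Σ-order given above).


|Q|=13, |F|=3, |δ|=33 (19 ε).
min D↑ (2 st, q0=0, F={1}): 0:v→1,0→1 1:v→1,0→1 (ε-aug+det+¬).
'v': |S_i|=[9, 5] end={s1,s11,s4,s6,s7} ∉↓L; 1/1 single-dels accept.
'0': |S_i|=[9, 5] end={s1,s11,s4,s6,s7} rej; 1/1 deletions ∈↓L.
2 minimals (antichain).

min(Σ*\↓L) = [v, 0].


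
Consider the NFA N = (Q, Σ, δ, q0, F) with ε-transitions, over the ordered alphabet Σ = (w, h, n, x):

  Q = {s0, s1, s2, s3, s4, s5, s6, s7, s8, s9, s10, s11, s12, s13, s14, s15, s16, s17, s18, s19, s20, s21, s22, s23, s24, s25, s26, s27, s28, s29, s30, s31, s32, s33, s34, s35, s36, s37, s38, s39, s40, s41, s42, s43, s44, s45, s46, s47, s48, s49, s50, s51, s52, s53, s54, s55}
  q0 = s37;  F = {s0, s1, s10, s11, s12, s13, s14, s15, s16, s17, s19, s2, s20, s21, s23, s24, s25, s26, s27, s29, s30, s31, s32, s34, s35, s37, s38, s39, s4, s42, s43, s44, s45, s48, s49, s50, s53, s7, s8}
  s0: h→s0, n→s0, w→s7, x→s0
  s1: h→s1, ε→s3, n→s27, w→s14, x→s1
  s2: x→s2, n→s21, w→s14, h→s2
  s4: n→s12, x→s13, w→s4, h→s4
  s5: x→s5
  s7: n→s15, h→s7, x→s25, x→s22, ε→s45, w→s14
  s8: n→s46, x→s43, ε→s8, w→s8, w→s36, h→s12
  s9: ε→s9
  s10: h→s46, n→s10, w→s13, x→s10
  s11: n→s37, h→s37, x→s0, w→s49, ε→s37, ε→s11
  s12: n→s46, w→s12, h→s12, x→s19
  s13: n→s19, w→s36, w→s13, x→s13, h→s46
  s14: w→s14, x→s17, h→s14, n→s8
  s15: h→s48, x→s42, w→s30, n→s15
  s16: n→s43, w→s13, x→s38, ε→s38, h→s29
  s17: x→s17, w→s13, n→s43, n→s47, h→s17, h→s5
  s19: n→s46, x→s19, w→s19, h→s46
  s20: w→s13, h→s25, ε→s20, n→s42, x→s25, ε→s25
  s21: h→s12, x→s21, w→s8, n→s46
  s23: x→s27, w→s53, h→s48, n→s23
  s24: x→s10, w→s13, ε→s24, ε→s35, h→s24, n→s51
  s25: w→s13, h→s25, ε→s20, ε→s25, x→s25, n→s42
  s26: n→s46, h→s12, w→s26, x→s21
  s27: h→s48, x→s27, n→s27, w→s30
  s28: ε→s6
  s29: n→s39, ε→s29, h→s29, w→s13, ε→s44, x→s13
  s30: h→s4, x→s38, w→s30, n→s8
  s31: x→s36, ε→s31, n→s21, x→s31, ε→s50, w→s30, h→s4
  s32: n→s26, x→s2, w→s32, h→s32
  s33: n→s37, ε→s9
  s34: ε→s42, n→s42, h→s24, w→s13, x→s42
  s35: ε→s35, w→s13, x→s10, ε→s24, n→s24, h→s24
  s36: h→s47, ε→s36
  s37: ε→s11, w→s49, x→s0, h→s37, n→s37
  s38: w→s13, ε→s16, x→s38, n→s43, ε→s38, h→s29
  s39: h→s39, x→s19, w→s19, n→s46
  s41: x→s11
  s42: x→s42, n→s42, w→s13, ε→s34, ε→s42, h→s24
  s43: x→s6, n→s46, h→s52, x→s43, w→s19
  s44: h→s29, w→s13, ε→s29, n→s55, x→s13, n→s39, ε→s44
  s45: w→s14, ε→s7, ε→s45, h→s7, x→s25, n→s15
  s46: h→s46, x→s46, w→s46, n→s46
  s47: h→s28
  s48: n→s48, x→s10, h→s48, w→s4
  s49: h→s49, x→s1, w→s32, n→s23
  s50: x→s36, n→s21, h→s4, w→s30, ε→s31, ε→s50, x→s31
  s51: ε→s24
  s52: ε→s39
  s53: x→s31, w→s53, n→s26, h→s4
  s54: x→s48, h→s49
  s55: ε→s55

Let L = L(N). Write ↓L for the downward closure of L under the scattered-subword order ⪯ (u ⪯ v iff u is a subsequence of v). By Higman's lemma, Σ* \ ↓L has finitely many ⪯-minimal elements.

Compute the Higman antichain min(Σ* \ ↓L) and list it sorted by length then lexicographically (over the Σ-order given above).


|Q|=56, |F|=39, |δ|=213 (37 ε).
min D↑ (32 st, q0=0, F={16}): 0:w→1,h→0,n→0,x→2 1:w→3,h→1,n→4,x→5 2:w→6,h→2,n→2,x→2 3:w→3,h→3,n→7,x→8 4:w→9,h→10,n→4,x→11 5:w→12,h→5,n→11,x→5 6:w→12,h→6,n→13,x→14 7:w→7,h→15,n→16,x→17 8:w→12,h→8,n→17,x→8 9:w→9,h→18,n→7,x→19 10:w→18,h→10,n→10,x→20 11:w→21,h→10,n→11,x→11 12:w→12,h→12,n→22,x→23 13:w→21,h→10,n→13,x→24 14:w→25,h→14,n→24,x→14 15:w→15,h→15,n→16,x→26 16:w→16,h→16,n→16,x→16 17:w→22,h→15,n→16,x→17 18:w→18,h→18,n→15,x→25 19:w→21,h→18,n→17,x→19 20:w→25,h→16,n→20,x→20 21:w→21,h→18,n→22,x→27 22:w→22,h→15,n→16,x→28 23:w→25,h→23,n→28,x→23 24:w→25,h→29,n→24,x→24 25:w→25,h→16,n→26,x→25 26:w→26,h→16,n→16,x→26 27:w→25,h→30,n→28,x→27 28:w→26,h→31,n→16,x→28 29:w→25,h→29,n→29,x→20 30:w→25,h→30,n→31,x→25 31:w→26,h→31,n→16,x→26.
'wwnn': |S_i|=[50, 47, 29, 14, 1] end={s46} rej; 4/4 del acc.
'wnhxh': run [50, 47, 34, 19, 8, 4] end={s28,s46,s47,s6} — reject; 5/5 single-dels accept.
'xwxwh': run [50, 43, 35, 26, 7, 4] end={s28,s46,s47,s6} ∉↓L; 5/5 deletions ∈↓L.
3 minimals (antichain).

min(Σ*\↓L) = [wwnn, wnhxh, xwxwh].


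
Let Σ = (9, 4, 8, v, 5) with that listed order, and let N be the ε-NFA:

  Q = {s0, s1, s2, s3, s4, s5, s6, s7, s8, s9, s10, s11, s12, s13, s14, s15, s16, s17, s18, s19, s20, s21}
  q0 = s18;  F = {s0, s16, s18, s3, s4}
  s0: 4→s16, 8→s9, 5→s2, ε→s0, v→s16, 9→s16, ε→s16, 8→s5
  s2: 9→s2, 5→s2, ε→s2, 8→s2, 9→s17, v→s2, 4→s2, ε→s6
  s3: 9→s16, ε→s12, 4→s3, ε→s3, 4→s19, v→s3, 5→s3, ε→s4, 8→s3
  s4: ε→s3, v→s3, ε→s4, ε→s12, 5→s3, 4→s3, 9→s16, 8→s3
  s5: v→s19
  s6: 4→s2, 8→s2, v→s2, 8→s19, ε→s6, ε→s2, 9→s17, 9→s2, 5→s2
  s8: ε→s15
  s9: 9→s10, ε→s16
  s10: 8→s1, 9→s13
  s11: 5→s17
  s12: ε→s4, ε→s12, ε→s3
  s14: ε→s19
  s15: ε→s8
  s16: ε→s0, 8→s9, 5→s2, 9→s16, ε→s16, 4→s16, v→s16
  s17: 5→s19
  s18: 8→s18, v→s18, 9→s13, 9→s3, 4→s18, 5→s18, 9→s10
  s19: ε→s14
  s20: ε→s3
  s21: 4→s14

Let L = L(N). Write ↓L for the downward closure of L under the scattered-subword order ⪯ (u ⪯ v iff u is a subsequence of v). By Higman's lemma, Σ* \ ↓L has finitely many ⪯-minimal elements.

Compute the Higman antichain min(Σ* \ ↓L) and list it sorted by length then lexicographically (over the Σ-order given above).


|Q|=22, |F|=5, |δ|=72 (23 ε).
min D↑ (4 st, q0=0, F={3}): 0:9→1,4→0,8→0,v→0,5→0 1:9→2,4→1,8→1,v→1,5→1 2:9→2,4→2,8→2,v→2,5→3 3:9→3,4→3,8→3,v→3,5→3 [Hopcroft].
'995': N↓-sim [16, 15, 12, 5] end={s14,s17,s19,s2,s6} ∉↓L; 3/3 del acc.
1 minimals (antichain).

Antichain: [995].


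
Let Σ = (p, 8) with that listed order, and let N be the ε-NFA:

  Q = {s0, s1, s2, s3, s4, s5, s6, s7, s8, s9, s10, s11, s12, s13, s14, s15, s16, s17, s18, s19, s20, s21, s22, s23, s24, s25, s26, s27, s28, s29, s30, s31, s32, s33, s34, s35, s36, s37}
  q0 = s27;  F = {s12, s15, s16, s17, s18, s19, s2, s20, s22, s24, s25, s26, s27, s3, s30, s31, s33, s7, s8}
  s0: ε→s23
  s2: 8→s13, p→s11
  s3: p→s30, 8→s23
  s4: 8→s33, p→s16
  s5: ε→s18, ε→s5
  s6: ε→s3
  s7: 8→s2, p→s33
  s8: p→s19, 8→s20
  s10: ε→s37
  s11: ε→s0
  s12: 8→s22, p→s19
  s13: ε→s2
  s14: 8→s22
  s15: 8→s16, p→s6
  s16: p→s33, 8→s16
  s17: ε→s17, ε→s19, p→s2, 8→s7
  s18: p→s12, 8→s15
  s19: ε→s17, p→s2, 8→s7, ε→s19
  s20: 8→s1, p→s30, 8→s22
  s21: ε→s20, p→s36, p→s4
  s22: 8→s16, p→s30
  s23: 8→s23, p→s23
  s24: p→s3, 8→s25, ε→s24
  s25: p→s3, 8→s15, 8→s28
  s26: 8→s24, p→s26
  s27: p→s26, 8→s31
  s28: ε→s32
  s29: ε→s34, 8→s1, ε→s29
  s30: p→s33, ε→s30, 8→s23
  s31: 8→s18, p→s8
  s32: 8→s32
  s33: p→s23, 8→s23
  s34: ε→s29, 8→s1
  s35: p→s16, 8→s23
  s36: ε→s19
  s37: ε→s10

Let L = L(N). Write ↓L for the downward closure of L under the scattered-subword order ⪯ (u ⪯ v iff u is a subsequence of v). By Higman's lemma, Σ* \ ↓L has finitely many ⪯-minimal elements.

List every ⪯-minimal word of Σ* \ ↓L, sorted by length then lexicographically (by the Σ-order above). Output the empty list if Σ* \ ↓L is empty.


A = [p8p8, 8pppp, 888p8, 8pp88p, 8888pp].

|Q|=38, |F|=19, |δ|=72 (20 ε).
min D↑ (19 st, q0=0, F={13}): 0:p→1,8→2 1:p→1,8→3 2:p→4,8→5 3:p→6,8→7 4:p→8,8→9 5:p→10,8→11 6:p→12,8→13 7:p→6,8→11 8:p→14,8→15 9:p→12,8→16 10:p→8,8→16 11:p→6,8→17 12:p→18,8→13 13:p→13,8→13 14:p→13,8→14 15:p→18,8→14 16:p→12,8→17 17:p→18,8→17 18:p→13,8→13 (ε-aug+det+¬).
'p8p8': |S_i|=[27, 24, 19, 7, 1] end={s23} ∉↓L; 4/4 del acc.
'8pppp': run [27, 25, 18, 10, 6, 3] end={s0,s11,s23} ∉↓L; 5/5 single-dels accept.
'888p8': N↓-sim [27, 25, 22, 16, 7, 1] end={s23} — reject; 5/5 del acc.
'8pp88p': run [27, 25, 18, 10, 7, 5, 3] end={s0,s11,s23} ∉↓L; 6/6 del acc.
'8888pp': |S_i|=[27, 25, 22, 16, 8, 4, 1] end={s23} — reject; 6/6 del acc.
5 words, ⪯-incomp.


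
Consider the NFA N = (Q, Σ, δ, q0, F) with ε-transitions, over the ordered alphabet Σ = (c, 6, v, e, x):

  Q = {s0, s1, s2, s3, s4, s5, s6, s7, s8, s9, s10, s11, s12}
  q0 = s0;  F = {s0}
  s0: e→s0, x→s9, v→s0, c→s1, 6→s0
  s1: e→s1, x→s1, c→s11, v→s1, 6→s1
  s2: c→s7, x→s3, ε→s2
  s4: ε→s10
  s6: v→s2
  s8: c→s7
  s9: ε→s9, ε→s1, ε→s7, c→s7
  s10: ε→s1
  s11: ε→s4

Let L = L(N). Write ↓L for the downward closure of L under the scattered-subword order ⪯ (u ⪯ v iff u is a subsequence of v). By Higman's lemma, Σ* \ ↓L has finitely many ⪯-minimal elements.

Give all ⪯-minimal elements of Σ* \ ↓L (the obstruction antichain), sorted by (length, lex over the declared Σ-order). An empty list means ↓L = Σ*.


|Q|=13, |F|=1, |δ|=22 (7 ε).
min D↑ (2 st, q0=0, F={1}): 0:c→1,6→0,v→0,e→0,x→1 1:c→1,6→1,v→1,e→1,x→1 (ε-aug+det+¬).
'c': N↓-sim [7, 5] end={s1,s10,s11,s4,s7} — reject; 1/1 del acc.
'x': N↓-sim [7, 6] end={s1,s10,s11,s4,s7,s9} rej; 1/1 del acc.
2 words, ⪯-incomp.

min(Σ*\↓L) = [c, x].


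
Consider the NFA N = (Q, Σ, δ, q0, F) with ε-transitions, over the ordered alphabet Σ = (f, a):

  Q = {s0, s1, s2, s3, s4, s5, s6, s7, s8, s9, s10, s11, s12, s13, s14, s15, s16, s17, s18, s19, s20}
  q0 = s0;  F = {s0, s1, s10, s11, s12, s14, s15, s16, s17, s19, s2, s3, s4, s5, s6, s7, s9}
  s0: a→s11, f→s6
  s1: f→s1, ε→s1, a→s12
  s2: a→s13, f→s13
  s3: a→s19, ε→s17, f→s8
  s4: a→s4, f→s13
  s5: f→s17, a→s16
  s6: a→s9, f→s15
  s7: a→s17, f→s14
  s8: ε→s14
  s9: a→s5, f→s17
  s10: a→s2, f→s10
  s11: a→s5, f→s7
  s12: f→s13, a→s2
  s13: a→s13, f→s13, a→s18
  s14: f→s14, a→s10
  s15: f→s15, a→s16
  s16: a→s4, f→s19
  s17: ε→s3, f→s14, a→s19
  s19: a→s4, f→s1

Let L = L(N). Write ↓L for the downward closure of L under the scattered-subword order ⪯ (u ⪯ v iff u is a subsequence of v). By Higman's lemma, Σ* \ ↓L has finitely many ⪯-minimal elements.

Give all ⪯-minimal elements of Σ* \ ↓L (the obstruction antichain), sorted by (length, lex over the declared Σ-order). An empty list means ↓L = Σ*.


min(Σ*\↓L) = [ffaaf, aaaaf, affaaa].

|Q|=21, |F|=17, |δ|=41 (4 ε).
min D↑ (17 st, q0=0, F={14}): 0:f→1,a→2 1:f→3,a→4 2:f→5,a→6 3:f→3,a→7 4:f→8,a→6 5:f→9,a→8 6:f→8,a→7 7:f→10,a→11 8:f→9,a→10 9:f→9,a→12 10:f→13,a→11 11:f→14,a→11 12:f→12,a→15 13:f→13,a→16 14:f→14,a→14 15:f→14,a→14 16:f→14,a→15 [Hopcroft].
'ffaaf': run [20, 18, 14, 9, 5, 2] end={s13,s18} rej; 5/5 single-dels accept.
'aaaaf': |S_i|=[20, 17, 14, 9, 5, 2] end={s13,s18} rej; 5/5 single-dels accept.
'affaaa': |S_i|=[20, 17, 13, 8, 5, 3, 2] end={s13,s18} rej; 6/6 single-dels accept.
3 words, ⪯-incomp.


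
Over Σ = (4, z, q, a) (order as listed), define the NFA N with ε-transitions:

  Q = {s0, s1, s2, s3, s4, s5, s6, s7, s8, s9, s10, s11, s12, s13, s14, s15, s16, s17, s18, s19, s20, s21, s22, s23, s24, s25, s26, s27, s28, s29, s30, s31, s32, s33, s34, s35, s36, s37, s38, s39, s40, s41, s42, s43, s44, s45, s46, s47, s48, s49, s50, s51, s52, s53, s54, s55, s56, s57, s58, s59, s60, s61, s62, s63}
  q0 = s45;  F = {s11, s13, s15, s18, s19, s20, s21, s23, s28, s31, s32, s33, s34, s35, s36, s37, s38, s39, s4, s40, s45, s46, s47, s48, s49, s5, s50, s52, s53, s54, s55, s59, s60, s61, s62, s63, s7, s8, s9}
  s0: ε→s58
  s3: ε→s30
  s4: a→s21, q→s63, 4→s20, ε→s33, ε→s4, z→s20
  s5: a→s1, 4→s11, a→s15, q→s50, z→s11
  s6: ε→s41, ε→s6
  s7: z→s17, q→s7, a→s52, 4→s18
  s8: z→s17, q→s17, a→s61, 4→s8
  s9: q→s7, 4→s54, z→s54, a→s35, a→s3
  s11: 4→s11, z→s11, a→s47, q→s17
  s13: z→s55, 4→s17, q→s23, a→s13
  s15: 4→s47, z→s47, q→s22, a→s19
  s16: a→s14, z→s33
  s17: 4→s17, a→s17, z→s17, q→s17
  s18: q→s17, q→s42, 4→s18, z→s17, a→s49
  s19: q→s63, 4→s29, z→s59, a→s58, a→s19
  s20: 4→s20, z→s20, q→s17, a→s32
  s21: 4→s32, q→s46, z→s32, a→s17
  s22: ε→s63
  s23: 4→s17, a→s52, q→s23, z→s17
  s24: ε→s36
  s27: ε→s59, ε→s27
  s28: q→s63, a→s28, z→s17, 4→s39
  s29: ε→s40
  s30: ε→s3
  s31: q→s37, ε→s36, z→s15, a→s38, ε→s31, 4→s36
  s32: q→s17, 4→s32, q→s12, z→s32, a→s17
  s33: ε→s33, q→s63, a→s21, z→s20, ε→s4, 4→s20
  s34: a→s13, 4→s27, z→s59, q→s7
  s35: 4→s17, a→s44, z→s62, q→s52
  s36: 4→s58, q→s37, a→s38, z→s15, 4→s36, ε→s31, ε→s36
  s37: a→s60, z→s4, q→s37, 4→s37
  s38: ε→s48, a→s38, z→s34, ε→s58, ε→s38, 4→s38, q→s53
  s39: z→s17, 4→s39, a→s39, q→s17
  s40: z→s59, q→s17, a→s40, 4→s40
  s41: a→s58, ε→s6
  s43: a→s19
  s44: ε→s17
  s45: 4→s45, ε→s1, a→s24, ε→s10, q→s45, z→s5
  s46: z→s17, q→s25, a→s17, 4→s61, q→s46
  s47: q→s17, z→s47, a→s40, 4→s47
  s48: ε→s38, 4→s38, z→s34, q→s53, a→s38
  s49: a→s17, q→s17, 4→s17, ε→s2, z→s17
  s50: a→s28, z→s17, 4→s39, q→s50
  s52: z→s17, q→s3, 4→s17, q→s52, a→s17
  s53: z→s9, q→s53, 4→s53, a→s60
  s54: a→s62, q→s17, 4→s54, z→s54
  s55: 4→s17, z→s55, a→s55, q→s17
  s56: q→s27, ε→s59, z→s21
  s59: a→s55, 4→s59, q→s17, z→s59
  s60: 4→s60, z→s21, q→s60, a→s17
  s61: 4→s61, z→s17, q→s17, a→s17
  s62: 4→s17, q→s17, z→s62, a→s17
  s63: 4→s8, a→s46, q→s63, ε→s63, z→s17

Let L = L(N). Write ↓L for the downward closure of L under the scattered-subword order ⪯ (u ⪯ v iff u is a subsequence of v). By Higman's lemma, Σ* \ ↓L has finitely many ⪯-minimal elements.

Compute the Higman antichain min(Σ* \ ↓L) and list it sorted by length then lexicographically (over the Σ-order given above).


|Q|=64, |F|=39, |δ|=203 (29 ε).
min D↑ (37 st, q0=0, F={8}): 0:4→0,z→1,q→0,a→2 1:4→3,z→3,q→4,a→5 2:4→2,z→5,q→6,a→7 3:4→3,z→3,q→8,a→9 4:4→10,z→8,q→4,a→11 5:4→9,z→9,q→12,a→13 6:4→6,z→14,q→6,a→15 7:4→7,z→16,q→17,a→7 8:4→8,z→8,q→8,a→8 9:4→9,z→9,q→8,a→18 10:4→10,z→8,q→8,a→10 11:4→10,z→8,q→12,a→11 12:4→19,z→8,q→12,a→20 13:4→18,z→21,q→12,a→13 14:4→22,z→22,q→12,a→23 15:4→15,z→23,q→15,a→8 16:4→21,z→21,q→24,a→25 17:4→17,z→26,q→17,a→15 18:4→18,z→21,q→8,a→18 19:4→19,z→8,q→8,a→27 20:4→27,z→8,q→20,a→8 21:4→21,z→21,q→8,a→28 22:4→22,z→22,q→8,a→29 23:4→29,z→29,q→20,a→8 24:4→30,z→8,q→24,a→31 25:4→8,z→28,q→32,a→25 26:4→33,z→33,q→24,a→34 27:4→27,z→8,q→8,a→8 28:4→8,z→28,q→8,a→28 29:4→29,z→29,q→8,a→8 30:4→30,z→8,q→8,a→35 31:4→8,z→8,q→31,a→8 32:4→8,z→8,q→32,a→31 33:4→33,z→33,q→8,a→36 34:4→8,z→36,q→31,a→8 35:4→8,z→8,q→8,a→8 36:4→8,z→36,q→8,a→8 (ε-aug+det+¬).
'z4q': run [54, 44, 20, 3] end={s12,s17,s42} ∉↓L; 3/3 del acc.
'zzq': run [54, 44, 11, 2] end={s12,s17} rej; 3/3 del acc.
'zqz': N↓-sim [54, 44, 20, 1] end={s17} ∉↓L; 3/3 del acc.
'aqaa': run [54, 49, 30, 16, 2] end={s17,s44} ∉↓L; 4/4 deletions ∈↓L.
'aaza4': |S_i|=[54, 49, 38, 26, 12, 1] end={s17} — reject; 5/5 single-dels accept.
5 obstructions.

min(Σ*\↓L) = [z4q, zzq, zqz, aqaa, aaza4].


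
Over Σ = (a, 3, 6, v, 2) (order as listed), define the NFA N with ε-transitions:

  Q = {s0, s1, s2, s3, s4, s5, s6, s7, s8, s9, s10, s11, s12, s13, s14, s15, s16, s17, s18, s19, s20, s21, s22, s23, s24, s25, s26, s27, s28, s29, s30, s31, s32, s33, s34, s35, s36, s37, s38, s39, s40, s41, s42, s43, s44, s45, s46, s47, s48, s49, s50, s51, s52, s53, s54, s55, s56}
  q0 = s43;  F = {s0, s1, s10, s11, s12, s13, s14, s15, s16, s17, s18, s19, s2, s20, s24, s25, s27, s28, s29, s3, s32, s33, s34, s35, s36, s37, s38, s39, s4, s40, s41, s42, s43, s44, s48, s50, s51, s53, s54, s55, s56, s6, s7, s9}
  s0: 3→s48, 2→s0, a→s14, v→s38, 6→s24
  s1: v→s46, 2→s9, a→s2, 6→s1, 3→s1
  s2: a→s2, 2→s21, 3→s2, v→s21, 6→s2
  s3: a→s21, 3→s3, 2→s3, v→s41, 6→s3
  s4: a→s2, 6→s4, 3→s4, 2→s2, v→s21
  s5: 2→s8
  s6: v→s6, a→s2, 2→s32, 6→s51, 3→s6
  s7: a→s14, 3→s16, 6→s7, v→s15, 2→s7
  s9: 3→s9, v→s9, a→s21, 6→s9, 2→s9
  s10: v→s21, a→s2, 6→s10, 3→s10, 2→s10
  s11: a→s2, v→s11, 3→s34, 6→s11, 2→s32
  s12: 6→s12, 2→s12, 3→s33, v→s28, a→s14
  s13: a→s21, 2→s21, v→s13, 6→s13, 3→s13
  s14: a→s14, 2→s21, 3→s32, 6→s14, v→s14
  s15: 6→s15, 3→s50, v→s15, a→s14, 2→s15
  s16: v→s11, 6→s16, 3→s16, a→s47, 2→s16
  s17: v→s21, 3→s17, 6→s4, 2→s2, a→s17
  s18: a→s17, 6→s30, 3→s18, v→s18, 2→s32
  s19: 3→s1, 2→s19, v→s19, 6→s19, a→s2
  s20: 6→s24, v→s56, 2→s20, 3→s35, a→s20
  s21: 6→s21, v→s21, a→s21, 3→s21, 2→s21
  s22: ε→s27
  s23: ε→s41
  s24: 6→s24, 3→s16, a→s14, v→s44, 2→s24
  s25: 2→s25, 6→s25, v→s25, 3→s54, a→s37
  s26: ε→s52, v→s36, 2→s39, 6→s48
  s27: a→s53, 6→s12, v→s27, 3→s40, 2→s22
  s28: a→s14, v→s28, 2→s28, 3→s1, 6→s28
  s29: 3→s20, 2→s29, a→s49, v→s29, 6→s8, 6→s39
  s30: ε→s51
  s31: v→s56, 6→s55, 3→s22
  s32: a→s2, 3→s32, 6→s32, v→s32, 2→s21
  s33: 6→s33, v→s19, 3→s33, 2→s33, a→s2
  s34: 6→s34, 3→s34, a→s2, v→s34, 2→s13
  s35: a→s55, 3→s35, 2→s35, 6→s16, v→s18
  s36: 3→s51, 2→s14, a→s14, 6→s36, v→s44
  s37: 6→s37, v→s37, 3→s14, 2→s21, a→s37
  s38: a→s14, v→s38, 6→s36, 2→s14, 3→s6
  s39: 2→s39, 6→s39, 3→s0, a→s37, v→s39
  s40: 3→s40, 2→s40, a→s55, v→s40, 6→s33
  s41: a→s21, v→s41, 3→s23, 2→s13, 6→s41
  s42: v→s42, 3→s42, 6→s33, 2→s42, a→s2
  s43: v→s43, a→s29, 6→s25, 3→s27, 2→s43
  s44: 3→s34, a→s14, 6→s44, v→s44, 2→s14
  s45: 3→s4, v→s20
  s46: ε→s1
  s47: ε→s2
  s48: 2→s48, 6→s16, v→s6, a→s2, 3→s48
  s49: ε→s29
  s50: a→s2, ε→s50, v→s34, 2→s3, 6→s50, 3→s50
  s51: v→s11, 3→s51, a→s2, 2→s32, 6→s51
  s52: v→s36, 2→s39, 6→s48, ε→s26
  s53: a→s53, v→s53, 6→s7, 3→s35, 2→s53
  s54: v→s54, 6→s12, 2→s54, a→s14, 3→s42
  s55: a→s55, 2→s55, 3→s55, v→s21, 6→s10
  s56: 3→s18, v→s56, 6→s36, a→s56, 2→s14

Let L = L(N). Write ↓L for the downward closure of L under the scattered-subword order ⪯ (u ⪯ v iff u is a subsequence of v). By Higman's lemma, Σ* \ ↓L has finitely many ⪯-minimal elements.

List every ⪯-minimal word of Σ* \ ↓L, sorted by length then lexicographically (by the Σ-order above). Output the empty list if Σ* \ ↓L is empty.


min(Σ*\↓L) = [6a2, 33av, a3v22, 36v32a].

|Q|=57, |F|=44, |δ|=247 (9 ε).
min D↑ (45 st, q0=0, F={20}): 0:a→1,3→2,6→3,v→0,2→0 1:a→1,3→4,6→5,v→1,2→1 2:a→6,3→7,6→8,v→2,2→2 3:a→9,3→10,6→3,v→3,2→3 4:a→4,3→11,6→12,v→13,2→4 5:a→9,3→14,6→5,v→5,2→5 6:a→6,3→11,6→15,v→6,2→6 7:a→16,3→7,6→17,v→7,2→7 8:a→18,3→17,6→8,v→19,2→8 9:a→9,3→18,6→9,v→9,2→20 10:a→18,3→21,6→8,v→10,2→10 11:a→16,3→11,6→22,v→23,2→11 12:a→18,3→22,6→12,v→24,2→12 13:a→13,3→23,6→25,v→13,2→18 14:a→18,3→26,6→12,v→27,2→14 15:a→18,3→22,6→15,v→28,2→15 16:a→16,3→16,6→29,v→20,2→16 17:a→30,3→17,6→17,v→31,2→17 18:a→18,3→32,6→18,v→18,2→20 19:a→18,3→33,6→19,v→19,2→19 20:a→20,3→20,6→20,v→20,2→20 21:a→30,3→21,6→17,v→21,2→21 22:a→30,3→22,6→22,v→34,2→22 23:a→35,3→23,6→36,v→23,2→32 24:a→18,3→37,6→24,v→24,2→18 25:a→18,3→36,6→25,v→24,2→18 26:a→30,3→26,6→22,v→38,2→26 27:a→18,3→38,6→25,v→27,2→18 28:a→18,3→39,6→28,v→28,2→28 29:a→30,3→29,6→29,v→20,2→29 30:a→30,3→30,6→30,v→20,2→20 31:a→30,3→33,6→31,v→31,2→31 32:a→30,3→32,6→32,v→32,2→20 33:a→30,3→33,6→33,v→33,2→40 34:a→30,3→37,6→34,v→34,2→32 35:a→35,3→35,6→41,v→20,2→30 36:a→30,3→36,6→36,v→34,2→32 37:a→30,3→37,6→37,v→37,2→42 38:a→30,3→38,6→36,v→38,2→32 39:a→30,3→39,6→39,v→37,2→43 40:a→20,3→40,6→40,v→40,2→40 41:a→30,3→41,6→41,v→20,2→30 42:a→20,3→42,6→42,v→42,2→20 43:a→20,3→43,6→43,v→44,2→43 44:a→20,3→44,6→44,v→44,2→42 (ε-aug+det+¬).
'6a2': run [52, 39, 6, 1] end={s21} — reject; 3/3 single-dels accept.
'33av': run [52, 45, 29, 7, 1] end={s21} ∉↓L; 4/4 deletions ∈↓L.
'a3v22': run [52, 38, 30, 19, 5, 1] end={s21} — reject; 5/5 del acc.
'36v32a': |S_i|=[52, 45, 29, 18, 12, 6, 1] end={s21} ∉↓L; 6/6 del acc.
4 obstructions.


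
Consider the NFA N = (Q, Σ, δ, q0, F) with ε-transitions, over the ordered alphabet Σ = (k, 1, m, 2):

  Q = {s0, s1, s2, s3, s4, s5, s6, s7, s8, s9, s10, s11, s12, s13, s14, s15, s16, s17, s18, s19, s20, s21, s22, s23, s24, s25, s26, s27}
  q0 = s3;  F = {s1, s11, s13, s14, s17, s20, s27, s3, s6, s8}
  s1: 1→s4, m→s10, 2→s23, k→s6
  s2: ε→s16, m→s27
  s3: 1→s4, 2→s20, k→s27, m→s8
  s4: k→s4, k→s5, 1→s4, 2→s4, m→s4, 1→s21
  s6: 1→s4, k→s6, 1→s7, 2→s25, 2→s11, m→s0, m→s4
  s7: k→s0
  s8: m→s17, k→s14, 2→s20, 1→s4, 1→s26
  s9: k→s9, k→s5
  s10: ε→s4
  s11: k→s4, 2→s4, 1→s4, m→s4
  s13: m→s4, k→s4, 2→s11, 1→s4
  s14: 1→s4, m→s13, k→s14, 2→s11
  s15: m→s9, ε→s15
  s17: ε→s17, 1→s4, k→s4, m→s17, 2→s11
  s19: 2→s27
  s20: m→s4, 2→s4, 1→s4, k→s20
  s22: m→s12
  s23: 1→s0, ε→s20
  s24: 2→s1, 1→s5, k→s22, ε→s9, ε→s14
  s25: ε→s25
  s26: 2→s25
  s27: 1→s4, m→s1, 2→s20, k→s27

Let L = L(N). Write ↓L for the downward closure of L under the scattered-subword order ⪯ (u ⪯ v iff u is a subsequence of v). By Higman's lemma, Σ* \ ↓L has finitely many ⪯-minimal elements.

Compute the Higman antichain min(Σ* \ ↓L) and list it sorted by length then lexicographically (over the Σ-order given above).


|Q|=28, |F|=10, |δ|=70 (8 ε).
min D↑ (11 st, q0=0, F={2}): 0:k→1,1→2,m→3,2→4 1:k→1,1→2,m→5,2→4 2:k→2,1→2,m→2,2→2 3:k→6,1→2,m→7,2→4 4:k→4,1→2,m→2,2→2 5:k→8,1→2,m→2,2→4 6:k→6,1→2,m→9,2→10 7:k→2,1→2,m→7,2→10 8:k→8,1→2,m→2,2→10 9:k→2,1→2,m→2,2→10 10:k→2,1→2,m→2,2→2.
'1': N↓-sim [19, 7] end={s0,s21,s25,s26,s4,s5,s7} ∉↓L; 1/1 del acc.
'2m': N↓-sim [19, 8, 3] end={s21,s4,s5} — reject; 2/2 del acc.
'22': |S_i|=[19, 8, 3] end={s21,s4,s5} — reject; 2/2 deletions ∈↓L.
'kmm': N↓-sim [19, 15, 13, 5] end={s0,s10,s21,s4,s5} — reject; 3/3 del acc.
'mmk': N↓-sim [19, 17, 8, 3] end={s21,s4,s5} — reject; 3/3 deletions ∈↓L.
'mk2k': |S_i|=[19, 17, 11, 5, 3] end={s21,s4,s5} ∉↓L; 4/4 del acc.
6 minimals (antichain).

min(Σ*\↓L) = [1, 2m, 22, kmm, mmk, mk2k].


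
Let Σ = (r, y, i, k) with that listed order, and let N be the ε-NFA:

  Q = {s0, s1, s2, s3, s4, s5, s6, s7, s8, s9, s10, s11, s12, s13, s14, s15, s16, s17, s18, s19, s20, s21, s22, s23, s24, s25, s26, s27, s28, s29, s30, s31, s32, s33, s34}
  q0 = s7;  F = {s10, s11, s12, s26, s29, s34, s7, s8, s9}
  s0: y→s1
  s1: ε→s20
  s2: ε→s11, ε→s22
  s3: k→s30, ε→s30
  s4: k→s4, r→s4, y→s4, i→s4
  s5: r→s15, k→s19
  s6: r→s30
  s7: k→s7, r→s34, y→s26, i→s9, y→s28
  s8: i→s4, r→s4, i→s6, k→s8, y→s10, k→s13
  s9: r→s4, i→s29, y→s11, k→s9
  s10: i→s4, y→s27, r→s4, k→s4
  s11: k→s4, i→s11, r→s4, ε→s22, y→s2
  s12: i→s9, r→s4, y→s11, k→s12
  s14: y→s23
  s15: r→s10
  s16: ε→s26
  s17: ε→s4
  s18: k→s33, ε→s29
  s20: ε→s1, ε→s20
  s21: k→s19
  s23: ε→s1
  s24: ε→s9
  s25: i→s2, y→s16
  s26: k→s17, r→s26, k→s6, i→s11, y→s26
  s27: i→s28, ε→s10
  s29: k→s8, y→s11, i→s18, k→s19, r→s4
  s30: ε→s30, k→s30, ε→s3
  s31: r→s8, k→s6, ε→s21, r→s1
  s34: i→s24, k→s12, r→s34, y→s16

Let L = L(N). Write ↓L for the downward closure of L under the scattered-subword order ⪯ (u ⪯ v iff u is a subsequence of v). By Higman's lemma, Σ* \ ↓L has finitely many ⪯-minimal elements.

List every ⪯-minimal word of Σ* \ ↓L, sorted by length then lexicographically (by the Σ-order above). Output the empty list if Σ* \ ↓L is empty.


min(Σ*\↓L) = [yk, ir, rkr, iiki].

|Q|=35, |F|=9, |δ|=77 (16 ε).
min D↑ (10 st, q0=0, F={6}): 0:r→1,y→2,i→3,k→0 1:r→1,y→2,i→3,k→4 2:r→2,y→2,i→5,k→6 3:r→6,y→5,i→7,k→3 4:r→6,y→5,i→3,k→4 5:r→6,y→5,i→5,k→6 6:r→6,y→6,i→6,k→6 7:r→6,y→5,i→7,k→8 8:r→6,y→9,i→6,k→8 9:r→6,y→9,i→6,k→6.
'yk': N↓-sim [24, 13, 5] end={s17,s3,s30,s4,s6} ∉↓L; 2/2 single-dels accept.
'ir': run [24, 18, 3] end={s3,s30,s4} — reject; 2/2 deletions ∈↓L.
'rkr': N↓-sim [24, 23, 19, 3] end={s3,s30,s4} ∉↓L; 3/3 del acc.
'iiki': run [24, 18, 16, 11, 5] end={s28,s3,s30,s4,s6} ∉↓L; 4/4 del acc.
4 words, ⪯-incomp.


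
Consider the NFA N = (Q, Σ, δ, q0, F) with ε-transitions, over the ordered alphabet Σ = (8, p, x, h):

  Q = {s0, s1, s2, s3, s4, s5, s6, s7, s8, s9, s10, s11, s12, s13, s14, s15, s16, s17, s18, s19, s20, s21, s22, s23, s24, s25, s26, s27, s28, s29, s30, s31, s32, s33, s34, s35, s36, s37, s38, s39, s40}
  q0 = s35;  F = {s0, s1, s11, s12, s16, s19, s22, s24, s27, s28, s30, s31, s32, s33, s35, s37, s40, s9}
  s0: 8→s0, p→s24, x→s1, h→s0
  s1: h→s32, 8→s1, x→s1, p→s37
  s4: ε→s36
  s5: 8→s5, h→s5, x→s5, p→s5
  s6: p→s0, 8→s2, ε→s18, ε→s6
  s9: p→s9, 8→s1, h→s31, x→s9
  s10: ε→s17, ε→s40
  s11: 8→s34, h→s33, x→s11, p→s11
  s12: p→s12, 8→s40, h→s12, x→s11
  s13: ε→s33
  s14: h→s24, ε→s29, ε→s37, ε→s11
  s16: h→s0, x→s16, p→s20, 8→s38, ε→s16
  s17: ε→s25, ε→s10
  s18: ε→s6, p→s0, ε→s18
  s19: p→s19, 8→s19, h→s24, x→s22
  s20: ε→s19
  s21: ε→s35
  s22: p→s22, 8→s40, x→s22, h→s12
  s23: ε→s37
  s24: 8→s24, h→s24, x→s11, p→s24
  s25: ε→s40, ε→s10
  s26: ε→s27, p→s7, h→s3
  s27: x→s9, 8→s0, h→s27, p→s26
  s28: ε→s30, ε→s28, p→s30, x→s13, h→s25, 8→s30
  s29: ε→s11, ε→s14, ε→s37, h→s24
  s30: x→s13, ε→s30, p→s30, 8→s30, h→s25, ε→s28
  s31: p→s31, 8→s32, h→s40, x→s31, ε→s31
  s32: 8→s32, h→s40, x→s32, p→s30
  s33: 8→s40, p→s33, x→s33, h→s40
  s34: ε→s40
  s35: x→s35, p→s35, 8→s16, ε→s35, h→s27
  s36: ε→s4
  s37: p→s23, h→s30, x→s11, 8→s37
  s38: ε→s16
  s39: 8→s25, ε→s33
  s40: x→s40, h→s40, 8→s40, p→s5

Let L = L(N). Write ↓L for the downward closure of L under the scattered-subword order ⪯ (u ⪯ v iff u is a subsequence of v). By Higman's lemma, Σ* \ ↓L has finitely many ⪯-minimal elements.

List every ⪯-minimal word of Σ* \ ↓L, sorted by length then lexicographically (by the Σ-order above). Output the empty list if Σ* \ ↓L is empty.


|Q|=41, |F|=18, |δ|=117 (33 ε).
min D↑ (18 st, q0=0, F={15}): 0:8→1,p→0,x→0,h→2 1:8→1,p→3,x→1,h→4 2:8→4,p→2,x→5,h→2 3:8→3,p→3,x→6,h→7 4:8→4,p→7,x→8,h→4 5:8→8,p→5,x→5,h→9 6:8→10,p→6,x→6,h→11 7:8→7,p→7,x→12,h→7 8:8→8,p→13,x→8,h→14 9:8→14,p→9,x→9,h→10 10:8→10,p→15,x→10,h→10 11:8→10,p→11,x→12,h→11 12:8→10,p→12,x→12,h→16 13:8→13,p→13,x→12,h→17 14:8→14,p→17,x→14,h→10 15:8→15,p→15,x→15,h→15 16:8→10,p→16,x→16,h→10 17:8→17,p→17,x→16,h→10 [Hopcroft].
'8px8p': run [30, 23, 18, 8, 3, 1] end={s5} rej; 5/5 single-dels accept.
'hxhhp': |S_i|=[30, 24, 17, 11, 5, 1] end={s5} rej; 5/5 deletions ∈↓L.
2 minimals (antichain).

min(Σ*\↓L) = [8px8p, hxhhp].


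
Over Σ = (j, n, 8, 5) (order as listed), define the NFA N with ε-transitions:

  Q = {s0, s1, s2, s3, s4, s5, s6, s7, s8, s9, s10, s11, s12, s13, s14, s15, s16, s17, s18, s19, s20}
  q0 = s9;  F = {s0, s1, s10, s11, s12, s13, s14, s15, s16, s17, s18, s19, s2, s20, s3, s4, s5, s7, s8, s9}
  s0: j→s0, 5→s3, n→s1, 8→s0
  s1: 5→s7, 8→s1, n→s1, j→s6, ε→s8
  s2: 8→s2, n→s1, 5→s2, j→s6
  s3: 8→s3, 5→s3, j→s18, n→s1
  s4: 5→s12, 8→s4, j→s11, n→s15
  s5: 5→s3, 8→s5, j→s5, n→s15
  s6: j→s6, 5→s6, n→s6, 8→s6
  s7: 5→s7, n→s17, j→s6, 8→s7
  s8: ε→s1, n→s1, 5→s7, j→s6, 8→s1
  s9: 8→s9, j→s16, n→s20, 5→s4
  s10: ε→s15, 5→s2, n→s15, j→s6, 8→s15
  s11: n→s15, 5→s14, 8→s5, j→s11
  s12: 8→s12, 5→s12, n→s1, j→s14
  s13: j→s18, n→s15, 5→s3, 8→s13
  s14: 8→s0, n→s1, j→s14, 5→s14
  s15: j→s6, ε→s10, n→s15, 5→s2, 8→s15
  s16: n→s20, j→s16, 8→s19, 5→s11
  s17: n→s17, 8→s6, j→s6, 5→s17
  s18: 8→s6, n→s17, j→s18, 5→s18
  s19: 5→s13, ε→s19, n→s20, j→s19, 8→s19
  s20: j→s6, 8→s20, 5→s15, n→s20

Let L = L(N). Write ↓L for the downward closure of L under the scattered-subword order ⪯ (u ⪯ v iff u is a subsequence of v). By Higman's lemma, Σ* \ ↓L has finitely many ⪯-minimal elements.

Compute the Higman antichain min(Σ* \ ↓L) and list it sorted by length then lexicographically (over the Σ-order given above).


|Q|=21, |F|=20, |δ|=89 (5 ε).
min D↑ (19 st, q0=0, F={6}): 0:j→1,n→2,8→0,5→3 1:j→1,n→2,8→4,5→5 2:j→6,n→2,8→2,5→7 3:j→5,n→7,8→3,5→8 4:j→4,n→2,8→4,5→9 5:j→5,n→7,8→10,5→11 6:j→6,n→6,8→6,5→6 7:j→6,n→7,8→7,5→12 8:j→11,n→13,8→8,5→8 9:j→14,n→7,8→9,5→15 10:j→10,n→7,8→10,5→15 11:j→11,n→13,8→16,5→11 12:j→6,n→13,8→12,5→12 13:j→6,n→13,8→13,5→17 14:j→14,n→18,8→6,5→14 15:j→14,n→13,8→15,5→15 16:j→16,n→13,8→16,5→15 17:j→6,n→18,8→17,5→17 18:j→6,n→18,8→6,5→18 [Hopcroft].
'nj': run [21, 9, 1] end={s6} ∉↓L; 2/2 del acc.
'j85j8': run [21, 18, 15, 11, 3, 1] end={s6} rej; 5/5 del acc.
'55n5n8': run [21, 17, 11, 5, 3, 2, 1] end={s6} — reject; 6/6 deletions ∈↓L.
3 minimals (antichain).

min(Σ*\↓L) = [nj, j85j8, 55n5n8].


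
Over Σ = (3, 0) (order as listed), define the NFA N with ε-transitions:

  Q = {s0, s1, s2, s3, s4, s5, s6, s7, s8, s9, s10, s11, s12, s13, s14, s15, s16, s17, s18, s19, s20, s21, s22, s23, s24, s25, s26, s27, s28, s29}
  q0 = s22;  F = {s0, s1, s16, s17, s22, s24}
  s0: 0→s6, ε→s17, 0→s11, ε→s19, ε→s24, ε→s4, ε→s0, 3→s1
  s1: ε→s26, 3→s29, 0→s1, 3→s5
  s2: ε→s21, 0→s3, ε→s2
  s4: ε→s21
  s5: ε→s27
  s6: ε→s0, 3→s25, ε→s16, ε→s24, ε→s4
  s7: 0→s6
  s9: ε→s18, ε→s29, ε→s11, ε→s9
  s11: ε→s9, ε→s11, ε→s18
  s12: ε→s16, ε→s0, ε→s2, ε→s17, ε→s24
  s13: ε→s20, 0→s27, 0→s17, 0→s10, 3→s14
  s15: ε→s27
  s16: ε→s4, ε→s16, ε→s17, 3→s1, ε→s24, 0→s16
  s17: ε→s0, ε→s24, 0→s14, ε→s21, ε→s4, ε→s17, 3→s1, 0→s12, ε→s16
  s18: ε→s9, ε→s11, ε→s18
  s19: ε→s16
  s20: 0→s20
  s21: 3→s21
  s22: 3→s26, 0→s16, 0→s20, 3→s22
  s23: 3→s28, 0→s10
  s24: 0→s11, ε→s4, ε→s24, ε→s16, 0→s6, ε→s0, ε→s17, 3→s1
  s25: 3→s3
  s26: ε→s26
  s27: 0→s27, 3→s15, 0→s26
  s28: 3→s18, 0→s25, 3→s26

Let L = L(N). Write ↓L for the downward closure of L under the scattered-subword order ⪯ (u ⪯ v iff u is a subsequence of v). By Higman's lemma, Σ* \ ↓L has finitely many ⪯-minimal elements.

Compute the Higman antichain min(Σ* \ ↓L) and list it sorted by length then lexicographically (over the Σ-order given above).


|Q|=30, |F|=6, |δ|=84 (48 ε).
min D↑ (4 st, q0=0, F={3}): 0:3→0,0→1 1:3→2,0→1 2:3→3,0→2 3:3→3,0→3 [Hopcroft].
'033': |S_i|=[24, 23, 9, 7] end={s15,s21,s26,s27,s29,s3,s5} ∉↓L; 3/3 deletions ∈↓L.
1 minimals (antichain).

min(Σ*\↓L) = [033].


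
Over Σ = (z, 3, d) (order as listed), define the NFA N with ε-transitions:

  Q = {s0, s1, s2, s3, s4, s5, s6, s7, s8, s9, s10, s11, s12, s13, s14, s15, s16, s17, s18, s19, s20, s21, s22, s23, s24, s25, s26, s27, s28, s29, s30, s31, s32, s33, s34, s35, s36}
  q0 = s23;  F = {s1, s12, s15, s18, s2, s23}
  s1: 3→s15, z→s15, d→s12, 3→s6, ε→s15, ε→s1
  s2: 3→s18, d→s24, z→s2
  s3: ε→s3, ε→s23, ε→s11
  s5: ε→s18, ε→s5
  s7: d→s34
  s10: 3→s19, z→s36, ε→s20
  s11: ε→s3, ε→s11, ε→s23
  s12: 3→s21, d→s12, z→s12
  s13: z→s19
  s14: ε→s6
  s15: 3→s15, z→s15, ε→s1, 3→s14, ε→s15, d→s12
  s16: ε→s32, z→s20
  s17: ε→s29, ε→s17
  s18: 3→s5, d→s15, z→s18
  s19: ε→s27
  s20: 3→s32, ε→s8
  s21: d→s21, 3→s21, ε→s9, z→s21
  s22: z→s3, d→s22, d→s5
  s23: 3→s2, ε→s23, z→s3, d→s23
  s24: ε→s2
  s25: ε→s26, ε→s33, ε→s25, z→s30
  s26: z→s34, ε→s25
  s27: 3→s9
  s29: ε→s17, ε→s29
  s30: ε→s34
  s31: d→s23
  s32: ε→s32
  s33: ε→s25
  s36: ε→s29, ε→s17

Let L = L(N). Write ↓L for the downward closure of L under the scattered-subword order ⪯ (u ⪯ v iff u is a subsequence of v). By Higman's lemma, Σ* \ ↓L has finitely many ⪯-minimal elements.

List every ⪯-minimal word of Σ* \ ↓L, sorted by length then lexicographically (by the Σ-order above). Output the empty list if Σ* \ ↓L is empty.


|Q|=37, |F|=6, |δ|=69 (33 ε).
min D↑ (6 st, q0=0, F={5}): 0:z→0,3→1,d→0 1:z→1,3→2,d→1 2:z→2,3→2,d→3 3:z→3,3→3,d→4 4:z→4,3→5,d→4 5:z→5,3→5,d→5 [Hopcroft].
'33dd3': N↓-sim [14, 11, 9, 7, 3, 2] end={s21,s9} ∉↓L; 5/5 del acc.
1 obstructions.

Antichain: [33dd3].


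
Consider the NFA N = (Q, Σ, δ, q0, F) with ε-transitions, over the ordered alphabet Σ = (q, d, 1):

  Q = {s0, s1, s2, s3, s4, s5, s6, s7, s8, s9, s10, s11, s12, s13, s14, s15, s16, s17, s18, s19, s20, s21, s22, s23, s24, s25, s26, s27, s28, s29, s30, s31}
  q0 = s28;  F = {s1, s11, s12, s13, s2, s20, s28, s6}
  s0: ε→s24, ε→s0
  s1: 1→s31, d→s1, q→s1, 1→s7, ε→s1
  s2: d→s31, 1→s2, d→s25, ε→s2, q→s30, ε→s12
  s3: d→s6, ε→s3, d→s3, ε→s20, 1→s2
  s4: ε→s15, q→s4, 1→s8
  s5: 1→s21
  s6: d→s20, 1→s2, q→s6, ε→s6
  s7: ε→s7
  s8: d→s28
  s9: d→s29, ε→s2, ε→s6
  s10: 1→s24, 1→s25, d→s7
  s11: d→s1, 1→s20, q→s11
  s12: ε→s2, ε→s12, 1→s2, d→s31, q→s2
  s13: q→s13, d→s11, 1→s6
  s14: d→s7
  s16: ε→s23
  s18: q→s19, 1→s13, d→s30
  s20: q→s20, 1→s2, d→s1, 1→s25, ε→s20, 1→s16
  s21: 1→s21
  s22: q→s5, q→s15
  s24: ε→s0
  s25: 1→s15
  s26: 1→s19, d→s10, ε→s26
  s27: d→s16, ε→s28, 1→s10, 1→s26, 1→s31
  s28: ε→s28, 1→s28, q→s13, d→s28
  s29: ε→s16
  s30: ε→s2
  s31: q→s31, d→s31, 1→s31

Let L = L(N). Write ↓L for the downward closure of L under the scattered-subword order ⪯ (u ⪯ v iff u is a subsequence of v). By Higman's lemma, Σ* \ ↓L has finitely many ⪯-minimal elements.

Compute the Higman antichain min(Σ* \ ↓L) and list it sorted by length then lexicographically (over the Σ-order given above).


|Q|=32, |F|=8, |δ|=78 (22 ε).
min D↑ (8 st, q0=0, F={7}): 0:q→1,d→0,1→0 1:q→1,d→2,1→3 2:q→2,d→4,1→5 3:q→3,d→5,1→6 4:q→4,d→4,1→7 5:q→5,d→4,1→6 6:q→6,d→7,1→6 7:q→7,d→7,1→7 (ε-aug+det+¬).
'qdd1': N↓-sim [15, 14, 12, 5, 3] end={s15,s31,s7} — reject; 4/4 deletions ∈↓L.
'q11d': |S_i|=[15, 14, 12, 9, 3] end={s15,s25,s31} rej; 4/4 deletions ∈↓L.
2 words, ⪯-incomp.

Antichain: [qdd1, q11d].


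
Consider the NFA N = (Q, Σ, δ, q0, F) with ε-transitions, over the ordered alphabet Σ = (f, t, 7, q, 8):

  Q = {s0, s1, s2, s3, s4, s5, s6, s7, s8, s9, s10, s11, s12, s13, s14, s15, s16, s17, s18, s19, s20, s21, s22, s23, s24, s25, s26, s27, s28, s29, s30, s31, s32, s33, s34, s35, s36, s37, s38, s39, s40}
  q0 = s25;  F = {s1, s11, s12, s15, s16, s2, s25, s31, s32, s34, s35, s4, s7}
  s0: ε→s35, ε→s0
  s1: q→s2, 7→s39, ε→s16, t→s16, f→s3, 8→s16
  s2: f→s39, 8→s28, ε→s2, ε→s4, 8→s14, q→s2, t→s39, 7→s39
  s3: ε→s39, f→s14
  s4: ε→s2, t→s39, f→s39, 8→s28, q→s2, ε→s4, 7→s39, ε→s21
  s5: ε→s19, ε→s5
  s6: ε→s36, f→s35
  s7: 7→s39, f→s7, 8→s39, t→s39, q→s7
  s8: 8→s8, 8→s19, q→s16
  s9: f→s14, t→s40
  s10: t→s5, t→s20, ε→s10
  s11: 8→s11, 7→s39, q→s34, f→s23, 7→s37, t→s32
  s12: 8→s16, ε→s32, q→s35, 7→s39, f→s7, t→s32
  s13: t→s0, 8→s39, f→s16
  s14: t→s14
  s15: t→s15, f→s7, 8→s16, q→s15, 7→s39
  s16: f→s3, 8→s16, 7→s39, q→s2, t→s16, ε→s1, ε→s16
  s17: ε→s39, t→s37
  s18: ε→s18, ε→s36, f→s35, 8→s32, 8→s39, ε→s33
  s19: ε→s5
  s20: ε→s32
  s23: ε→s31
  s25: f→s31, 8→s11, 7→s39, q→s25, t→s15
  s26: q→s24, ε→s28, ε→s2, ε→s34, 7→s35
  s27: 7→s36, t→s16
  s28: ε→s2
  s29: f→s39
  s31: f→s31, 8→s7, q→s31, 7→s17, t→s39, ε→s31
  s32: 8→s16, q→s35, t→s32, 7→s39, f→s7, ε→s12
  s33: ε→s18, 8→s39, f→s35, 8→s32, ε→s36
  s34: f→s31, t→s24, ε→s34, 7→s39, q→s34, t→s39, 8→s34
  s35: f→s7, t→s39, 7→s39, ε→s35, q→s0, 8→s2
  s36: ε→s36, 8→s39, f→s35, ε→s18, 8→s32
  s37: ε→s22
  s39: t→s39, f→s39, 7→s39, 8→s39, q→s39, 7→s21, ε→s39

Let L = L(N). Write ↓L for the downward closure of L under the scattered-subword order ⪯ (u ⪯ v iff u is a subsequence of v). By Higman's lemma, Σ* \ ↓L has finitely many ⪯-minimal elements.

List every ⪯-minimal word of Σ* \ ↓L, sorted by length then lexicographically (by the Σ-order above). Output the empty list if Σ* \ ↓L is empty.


A = [7, ft, f88, tf8, t8f, 8qt].

|Q|=41, |F|=13, |δ|=139 (37 ε).
min D↑ (11 st, q0=0, F={3}): 0:f→1,t→2,7→3,q→0,8→4 1:f→1,t→3,7→3,q→1,8→5 2:f→5,t→2,7→3,q→2,8→6 3:f→3,t→3,7→3,q→3,8→3 4:f→1,t→7,7→3,q→8,8→4 5:f→5,t→3,7→3,q→5,8→3 6:f→3,t→6,7→3,q→9,8→6 7:f→5,t→7,7→3,q→10,8→6 8:f→1,t→3,7→3,q→8,8→8 9:f→3,t→3,7→3,q→9,8→9 10:f→5,t→3,7→3,q→10,8→9 [Hopcroft].
'7': |S_i|=[24, 5] end={s17,s21,s22,s37,s39} ∉↓L; 1/1 del acc.
'ft': |S_i|=[24, 10, 5] end={s14,s21,s22,s37,s39} ∉↓L; 2/2 del acc.
'f88': N↓-sim [24, 10, 3, 2] end={s21,s39} ∉↓L; 3/3 del acc.
'tf8': N↓-sim [24, 18, 5, 2] end={s21,s39} — reject; 3/3 deletions ∈↓L.
't8f': |S_i|=[24, 18, 9, 4] end={s14,s21,s3,s39} ∉↓L; 3/3 deletions ∈↓L.
'8qt': |S_i|=[24, 22, 15, 6] end={s14,s21,s22,s24,s37,s39} — reject; 3/3 deletions ∈↓L.
6 minimals (antichain).
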